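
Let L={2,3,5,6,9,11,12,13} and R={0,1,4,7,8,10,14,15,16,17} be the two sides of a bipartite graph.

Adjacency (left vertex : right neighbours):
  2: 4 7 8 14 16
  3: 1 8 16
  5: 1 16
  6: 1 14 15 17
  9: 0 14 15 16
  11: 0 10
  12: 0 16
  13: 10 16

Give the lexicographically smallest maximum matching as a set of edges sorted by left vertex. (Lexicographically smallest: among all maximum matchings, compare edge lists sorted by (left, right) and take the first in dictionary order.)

Lex-smallest maximum matching: {(2,4), (3,8), (5,1), (6,14), (9,15), (11,0), (12,16), (13,10)}

|M| = 8 (so the lex-smallest maximum matching has 8 edges)
process left vertices in ascending order; for each, take the smallest-labelled available neighbour that still permits 8 edges overall, or leave it unmatched if none does
lex-smallest matching: {2-4, 3-8, 5-1, 6-14, 9-15, 11-0, 12-16, 13-10}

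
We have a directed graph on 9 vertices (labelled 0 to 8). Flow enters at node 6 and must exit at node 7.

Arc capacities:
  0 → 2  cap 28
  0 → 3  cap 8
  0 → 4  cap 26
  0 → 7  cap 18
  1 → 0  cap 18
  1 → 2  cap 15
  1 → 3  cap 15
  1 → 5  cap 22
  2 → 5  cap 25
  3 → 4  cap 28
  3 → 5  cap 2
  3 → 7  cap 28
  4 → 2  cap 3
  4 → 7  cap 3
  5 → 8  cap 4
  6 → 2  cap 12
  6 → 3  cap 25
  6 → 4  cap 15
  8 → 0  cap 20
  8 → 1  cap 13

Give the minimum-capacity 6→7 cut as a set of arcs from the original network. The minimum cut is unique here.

Min-cut arcs: {(4,7), (5,8), (6,3)} (total capacity 32)

augment #1: 6→3→7 push 25
augment #2: 6→4→7 push 3
augment #3: 6→2→5→8→0→7 push 4
max flow = 32; residual-reachable set from 6 gives S-side
cut edges (S→T): {(4,7), (5,8), (6,3)} total cap 32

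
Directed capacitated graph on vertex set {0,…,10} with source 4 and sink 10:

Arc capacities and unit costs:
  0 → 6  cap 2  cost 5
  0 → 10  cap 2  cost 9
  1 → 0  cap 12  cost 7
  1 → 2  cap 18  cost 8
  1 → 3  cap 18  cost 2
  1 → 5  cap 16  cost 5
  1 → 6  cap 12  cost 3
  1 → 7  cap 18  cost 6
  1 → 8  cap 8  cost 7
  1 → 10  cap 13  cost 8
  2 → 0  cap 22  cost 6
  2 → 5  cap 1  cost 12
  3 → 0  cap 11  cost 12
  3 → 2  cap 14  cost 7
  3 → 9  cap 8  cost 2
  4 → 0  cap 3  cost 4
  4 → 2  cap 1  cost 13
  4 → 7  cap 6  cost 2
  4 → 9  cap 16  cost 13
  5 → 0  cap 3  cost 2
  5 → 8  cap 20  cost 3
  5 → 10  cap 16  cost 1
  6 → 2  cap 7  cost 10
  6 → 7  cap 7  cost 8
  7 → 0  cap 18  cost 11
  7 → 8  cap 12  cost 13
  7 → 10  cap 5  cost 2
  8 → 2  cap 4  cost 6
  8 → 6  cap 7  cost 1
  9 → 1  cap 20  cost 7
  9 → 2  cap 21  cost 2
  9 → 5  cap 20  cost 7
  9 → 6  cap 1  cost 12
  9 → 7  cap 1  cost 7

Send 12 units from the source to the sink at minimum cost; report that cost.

shortest-cost path #1: 4→7→10 push 5 @ unit cost 4 (adds 20)
shortest-cost path #2: 4→0→10 push 2 @ unit cost 13 (adds 26)
shortest-cost path #3: 4→9→5→10 push 5 @ unit cost 21 (adds 105)
total cost = 151

Minimum cost for 12 units: 151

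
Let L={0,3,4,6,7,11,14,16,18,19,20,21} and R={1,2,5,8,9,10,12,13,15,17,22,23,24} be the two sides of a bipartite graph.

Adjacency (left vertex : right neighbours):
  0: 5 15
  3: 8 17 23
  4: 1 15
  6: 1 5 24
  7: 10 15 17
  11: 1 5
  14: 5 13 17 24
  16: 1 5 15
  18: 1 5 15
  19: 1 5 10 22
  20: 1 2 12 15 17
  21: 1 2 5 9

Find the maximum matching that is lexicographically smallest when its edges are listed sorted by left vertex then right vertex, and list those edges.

Lex-smallest maximum matching: {(0,5), (3,8), (4,1), (6,24), (7,10), (14,13), (16,15), (19,22), (20,2), (21,9)}

|M| = 10 (so the lex-smallest maximum matching has 10 edges)
process left vertices in ascending order; for each, take the smallest-labelled available neighbour that still permits 10 edges overall, or leave it unmatched if none does
lex-smallest matching: {0-5, 3-8, 4-1, 6-24, 7-10, 14-13, 16-15, 19-22, 20-2, 21-9}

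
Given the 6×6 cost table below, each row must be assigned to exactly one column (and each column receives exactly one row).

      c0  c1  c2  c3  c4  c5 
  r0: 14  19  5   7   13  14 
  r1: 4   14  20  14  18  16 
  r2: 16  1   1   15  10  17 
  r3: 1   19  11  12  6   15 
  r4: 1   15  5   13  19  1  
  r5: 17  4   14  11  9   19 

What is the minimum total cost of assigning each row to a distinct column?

Minimum assignment cost: 23

optimal assignment: row0→col3 (cost 7), row1→col0 (cost 4), row2→col2 (cost 1), row3→col4 (cost 6), row4→col5 (cost 1), row5→col1 (cost 4)
total = 7 + 4 + 1 + 6 + 1 + 4 = 23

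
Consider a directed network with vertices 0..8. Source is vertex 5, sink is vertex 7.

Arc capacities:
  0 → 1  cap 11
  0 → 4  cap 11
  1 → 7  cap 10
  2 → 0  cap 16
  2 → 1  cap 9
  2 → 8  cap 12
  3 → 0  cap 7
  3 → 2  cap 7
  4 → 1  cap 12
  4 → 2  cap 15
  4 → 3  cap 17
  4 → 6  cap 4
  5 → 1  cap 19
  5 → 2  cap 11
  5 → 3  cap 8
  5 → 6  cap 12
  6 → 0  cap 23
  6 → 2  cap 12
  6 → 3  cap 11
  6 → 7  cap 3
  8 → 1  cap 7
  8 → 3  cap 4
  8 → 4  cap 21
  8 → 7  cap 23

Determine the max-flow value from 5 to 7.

augment #1: 5→1→7 bottleneck 10, total now 10
augment #2: 5→6→7 bottleneck 3, total now 13
augment #3: 5→2→8→7 bottleneck 11, total now 24
augment #4: 5→3→2→8→7 bottleneck 1, total now 25

Maximum flow value: 25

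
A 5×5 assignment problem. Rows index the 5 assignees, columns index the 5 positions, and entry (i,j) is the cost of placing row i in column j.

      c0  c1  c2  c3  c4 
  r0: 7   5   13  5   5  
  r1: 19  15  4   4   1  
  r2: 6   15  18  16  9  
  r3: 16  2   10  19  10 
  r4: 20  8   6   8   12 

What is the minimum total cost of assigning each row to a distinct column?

Minimum assignment cost: 20

optimal assignment: row0→col3 (cost 5), row1→col4 (cost 1), row2→col0 (cost 6), row3→col1 (cost 2), row4→col2 (cost 6)
total = 5 + 1 + 6 + 2 + 6 = 20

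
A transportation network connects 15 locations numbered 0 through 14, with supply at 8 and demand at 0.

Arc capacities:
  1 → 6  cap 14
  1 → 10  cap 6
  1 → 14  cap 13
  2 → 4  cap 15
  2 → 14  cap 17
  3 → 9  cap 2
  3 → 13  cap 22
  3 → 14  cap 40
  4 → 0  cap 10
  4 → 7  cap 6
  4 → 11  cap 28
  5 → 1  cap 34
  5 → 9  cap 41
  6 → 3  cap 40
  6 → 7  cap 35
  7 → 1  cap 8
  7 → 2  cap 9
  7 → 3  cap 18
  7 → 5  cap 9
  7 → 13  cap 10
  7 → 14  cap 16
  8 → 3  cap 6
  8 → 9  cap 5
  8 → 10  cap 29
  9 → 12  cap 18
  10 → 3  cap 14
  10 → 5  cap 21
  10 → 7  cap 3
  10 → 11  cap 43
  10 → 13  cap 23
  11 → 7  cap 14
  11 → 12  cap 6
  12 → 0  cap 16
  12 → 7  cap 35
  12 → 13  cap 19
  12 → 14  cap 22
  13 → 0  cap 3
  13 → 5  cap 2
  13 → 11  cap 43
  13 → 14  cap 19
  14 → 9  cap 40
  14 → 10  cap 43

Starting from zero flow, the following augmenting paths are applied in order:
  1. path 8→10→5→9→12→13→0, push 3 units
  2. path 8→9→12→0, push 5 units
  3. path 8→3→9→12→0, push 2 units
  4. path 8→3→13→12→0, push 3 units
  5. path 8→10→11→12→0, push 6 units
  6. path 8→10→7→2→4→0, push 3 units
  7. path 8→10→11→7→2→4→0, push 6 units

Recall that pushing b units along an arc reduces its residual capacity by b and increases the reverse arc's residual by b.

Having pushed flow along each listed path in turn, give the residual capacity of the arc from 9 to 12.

Residual capacity of (9,12): 8

after path 1 (8→10→5→9→12→13→0, push 3): res(9,12)=15
after path 2 (8→9→12→0, push 5): res(9,12)=10
after path 3 (8→3→9→12→0, push 2): res(9,12)=8
after path 4 (8→3→13→12→0, push 3): res(9,12)=8
after path 5 (8→10→11→12→0, push 6): res(9,12)=8
after path 6 (8→10→7→2→4→0, push 3): res(9,12)=8
after path 7 (8→10→11→7→2→4→0, push 6): res(9,12)=8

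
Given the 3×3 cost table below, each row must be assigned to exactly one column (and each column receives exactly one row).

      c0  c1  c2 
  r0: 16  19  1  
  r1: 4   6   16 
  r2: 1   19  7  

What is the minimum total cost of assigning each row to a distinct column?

optimal assignment: row0→col2 (cost 1), row1→col1 (cost 6), row2→col0 (cost 1)
total = 1 + 6 + 1 = 8

Minimum assignment cost: 8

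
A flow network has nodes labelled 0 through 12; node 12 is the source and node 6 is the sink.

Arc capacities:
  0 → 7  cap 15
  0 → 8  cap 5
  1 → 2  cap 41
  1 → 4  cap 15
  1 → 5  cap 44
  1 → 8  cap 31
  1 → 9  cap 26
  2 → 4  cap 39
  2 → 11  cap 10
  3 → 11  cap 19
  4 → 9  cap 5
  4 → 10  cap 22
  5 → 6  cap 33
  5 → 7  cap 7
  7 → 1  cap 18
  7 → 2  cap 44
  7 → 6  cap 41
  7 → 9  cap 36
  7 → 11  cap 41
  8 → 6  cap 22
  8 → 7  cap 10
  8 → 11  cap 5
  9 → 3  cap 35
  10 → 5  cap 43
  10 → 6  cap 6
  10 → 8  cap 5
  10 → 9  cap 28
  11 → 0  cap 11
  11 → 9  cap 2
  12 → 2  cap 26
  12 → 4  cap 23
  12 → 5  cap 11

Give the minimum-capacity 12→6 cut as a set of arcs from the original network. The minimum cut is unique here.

augment #1: 12→5→6 push 11
augment #2: 12→4→10→6 push 6
augment #3: 12→4→10→5→6 push 16
augment #4: 12→2→11→0→7→6 push 10
augment #5: 12→4→9→3→11→0→7→6 push 1
max flow = 44; residual-reachable set from 12 gives S-side
cut edges (S→T): {(4,10), (11,0), (12,5)} total cap 44

Min-cut arcs: {(4,10), (11,0), (12,5)} (total capacity 44)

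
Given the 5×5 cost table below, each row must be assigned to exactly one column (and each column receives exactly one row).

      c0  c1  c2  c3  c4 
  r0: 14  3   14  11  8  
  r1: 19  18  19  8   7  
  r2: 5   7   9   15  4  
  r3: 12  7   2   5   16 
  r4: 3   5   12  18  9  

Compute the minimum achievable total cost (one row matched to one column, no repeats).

Minimum assignment cost: 20

optimal assignment: row0→col1 (cost 3), row1→col3 (cost 8), row2→col4 (cost 4), row3→col2 (cost 2), row4→col0 (cost 3)
total = 3 + 8 + 4 + 2 + 3 = 20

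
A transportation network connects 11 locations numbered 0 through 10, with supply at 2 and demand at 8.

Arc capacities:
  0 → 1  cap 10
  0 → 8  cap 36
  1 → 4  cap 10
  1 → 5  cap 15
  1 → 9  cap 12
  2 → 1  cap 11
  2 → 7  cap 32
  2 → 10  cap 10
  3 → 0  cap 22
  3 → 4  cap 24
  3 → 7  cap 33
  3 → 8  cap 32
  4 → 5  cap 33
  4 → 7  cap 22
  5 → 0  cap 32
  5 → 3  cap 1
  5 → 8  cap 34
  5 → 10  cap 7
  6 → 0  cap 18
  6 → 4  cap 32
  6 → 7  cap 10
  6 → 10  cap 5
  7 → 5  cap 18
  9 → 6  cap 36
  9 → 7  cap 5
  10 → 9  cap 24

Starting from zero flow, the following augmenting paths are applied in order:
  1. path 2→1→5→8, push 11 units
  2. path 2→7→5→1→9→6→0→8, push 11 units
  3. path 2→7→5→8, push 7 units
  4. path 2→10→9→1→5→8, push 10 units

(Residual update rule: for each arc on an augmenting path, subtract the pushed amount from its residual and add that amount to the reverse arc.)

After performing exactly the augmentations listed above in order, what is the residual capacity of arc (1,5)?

Residual capacity of (1,5): 5

after path 1 (2→1→5→8, push 11): res(1,5)=4
after path 2 (2→7→5→1→9→6→0→8, push 11): res(1,5)=15
after path 3 (2→7→5→8, push 7): res(1,5)=15
after path 4 (2→10→9→1→5→8, push 10): res(1,5)=5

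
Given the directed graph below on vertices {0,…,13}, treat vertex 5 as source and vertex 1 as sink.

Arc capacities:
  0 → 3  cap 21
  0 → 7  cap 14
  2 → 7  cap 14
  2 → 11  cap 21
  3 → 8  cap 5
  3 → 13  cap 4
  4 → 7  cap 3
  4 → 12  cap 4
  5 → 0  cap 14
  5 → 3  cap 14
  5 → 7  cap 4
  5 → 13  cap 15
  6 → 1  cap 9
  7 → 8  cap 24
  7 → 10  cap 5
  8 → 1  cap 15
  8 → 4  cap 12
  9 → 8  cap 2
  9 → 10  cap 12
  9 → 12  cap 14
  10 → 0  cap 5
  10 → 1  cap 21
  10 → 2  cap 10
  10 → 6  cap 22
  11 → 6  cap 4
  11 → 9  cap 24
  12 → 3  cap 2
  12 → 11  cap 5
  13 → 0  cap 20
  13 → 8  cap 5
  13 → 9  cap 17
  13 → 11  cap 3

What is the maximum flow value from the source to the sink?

Maximum flow value: 36

augment #1: 5→3→8→1 bottleneck 5, total now 5
augment #2: 5→7→8→1 bottleneck 4, total now 9
augment #3: 5→13→8→1 bottleneck 5, total now 14
augment #4: 5→0→7→8→1 bottleneck 1, total now 15
augment #5: 5→0→7→10→1 bottleneck 5, total now 20
augment #6: 5→13→9→10→1 bottleneck 10, total now 30
augment #7: 5→3→13→9→10→1 bottleneck 2, total now 32
augment #8: 5→3→13→11→6→1 bottleneck 2, total now 34
augment #9: 5→0→7→8→13→11→6→1 bottleneck 1, total now 35
augment #10: 5→0→7→8→4→12→11→6→1 bottleneck 1, total now 36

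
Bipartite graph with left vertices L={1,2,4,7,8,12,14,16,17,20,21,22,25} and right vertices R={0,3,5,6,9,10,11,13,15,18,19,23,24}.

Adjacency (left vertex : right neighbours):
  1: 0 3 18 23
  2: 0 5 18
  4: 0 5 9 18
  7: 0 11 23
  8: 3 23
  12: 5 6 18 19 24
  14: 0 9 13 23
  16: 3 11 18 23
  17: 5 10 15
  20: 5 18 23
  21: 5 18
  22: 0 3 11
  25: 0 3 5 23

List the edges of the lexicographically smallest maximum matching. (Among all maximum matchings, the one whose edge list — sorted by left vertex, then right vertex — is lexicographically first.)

|M| = 10 (so the lex-smallest maximum matching has 10 edges)
process left vertices in ascending order; for each, take the smallest-labelled available neighbour that still permits 10 edges overall, or leave it unmatched if none does
lex-smallest matching: {1-0, 2-5, 4-9, 7-11, 8-3, 12-6, 14-13, 16-18, 17-10, 20-23}

Lex-smallest maximum matching: {(1,0), (2,5), (4,9), (7,11), (8,3), (12,6), (14,13), (16,18), (17,10), (20,23)}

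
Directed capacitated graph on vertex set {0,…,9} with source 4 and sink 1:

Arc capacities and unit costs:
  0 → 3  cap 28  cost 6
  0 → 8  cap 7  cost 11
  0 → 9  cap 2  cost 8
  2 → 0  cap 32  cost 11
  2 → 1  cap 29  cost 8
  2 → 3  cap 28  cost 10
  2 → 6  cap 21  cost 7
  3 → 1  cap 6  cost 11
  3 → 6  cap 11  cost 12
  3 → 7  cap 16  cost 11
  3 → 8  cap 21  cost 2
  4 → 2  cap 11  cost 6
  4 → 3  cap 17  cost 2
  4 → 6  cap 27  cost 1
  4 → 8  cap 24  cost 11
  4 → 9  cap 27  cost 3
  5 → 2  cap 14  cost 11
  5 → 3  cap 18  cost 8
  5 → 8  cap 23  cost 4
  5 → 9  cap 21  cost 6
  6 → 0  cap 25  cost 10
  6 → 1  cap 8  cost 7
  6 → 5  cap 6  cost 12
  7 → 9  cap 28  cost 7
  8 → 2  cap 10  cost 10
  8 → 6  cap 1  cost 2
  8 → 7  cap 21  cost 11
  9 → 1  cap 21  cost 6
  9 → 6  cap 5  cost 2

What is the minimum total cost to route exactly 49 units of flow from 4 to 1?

Minimum cost for 49 units: 551

shortest-cost path #1: 4→6→1 push 8 @ unit cost 8 (adds 64)
shortest-cost path #2: 4→9→1 push 21 @ unit cost 9 (adds 189)
shortest-cost path #3: 4→3→1 push 6 @ unit cost 13 (adds 78)
shortest-cost path #4: 4→2→1 push 11 @ unit cost 14 (adds 154)
shortest-cost path #5: 4→3→8→2→1 push 3 @ unit cost 22 (adds 66)
total cost = 551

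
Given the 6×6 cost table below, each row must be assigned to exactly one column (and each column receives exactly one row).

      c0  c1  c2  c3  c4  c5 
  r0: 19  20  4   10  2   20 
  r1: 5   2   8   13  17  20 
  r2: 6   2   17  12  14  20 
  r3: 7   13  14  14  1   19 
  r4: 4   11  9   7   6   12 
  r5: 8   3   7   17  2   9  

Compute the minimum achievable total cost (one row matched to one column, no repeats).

optimal assignment: row0→col2 (cost 4), row1→col0 (cost 5), row2→col1 (cost 2), row3→col4 (cost 1), row4→col3 (cost 7), row5→col5 (cost 9)
total = 4 + 5 + 2 + 1 + 7 + 9 = 28

Minimum assignment cost: 28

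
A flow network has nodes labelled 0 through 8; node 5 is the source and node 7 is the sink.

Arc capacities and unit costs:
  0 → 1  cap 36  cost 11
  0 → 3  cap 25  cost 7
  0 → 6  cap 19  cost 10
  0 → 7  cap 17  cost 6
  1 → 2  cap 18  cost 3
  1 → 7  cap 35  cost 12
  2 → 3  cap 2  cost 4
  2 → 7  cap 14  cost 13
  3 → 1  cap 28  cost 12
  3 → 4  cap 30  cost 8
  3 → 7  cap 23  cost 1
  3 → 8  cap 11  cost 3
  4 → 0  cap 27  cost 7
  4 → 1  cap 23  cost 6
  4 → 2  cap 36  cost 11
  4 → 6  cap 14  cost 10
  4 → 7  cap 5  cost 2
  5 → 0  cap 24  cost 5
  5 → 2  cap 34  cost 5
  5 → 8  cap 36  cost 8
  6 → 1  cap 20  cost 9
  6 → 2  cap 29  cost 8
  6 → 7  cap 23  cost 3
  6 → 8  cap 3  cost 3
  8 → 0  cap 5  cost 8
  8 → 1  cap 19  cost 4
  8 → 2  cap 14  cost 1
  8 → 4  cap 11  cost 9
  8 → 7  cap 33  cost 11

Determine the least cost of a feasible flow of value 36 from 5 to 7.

Minimum cost for 36 units: 478

shortest-cost path #1: 5→2→3→7 push 2 @ unit cost 10 (adds 20)
shortest-cost path #2: 5→0→7 push 17 @ unit cost 11 (adds 187)
shortest-cost path #3: 5→0→3→7 push 7 @ unit cost 13 (adds 91)
shortest-cost path #4: 5→2→7 push 10 @ unit cost 18 (adds 180)
total cost = 478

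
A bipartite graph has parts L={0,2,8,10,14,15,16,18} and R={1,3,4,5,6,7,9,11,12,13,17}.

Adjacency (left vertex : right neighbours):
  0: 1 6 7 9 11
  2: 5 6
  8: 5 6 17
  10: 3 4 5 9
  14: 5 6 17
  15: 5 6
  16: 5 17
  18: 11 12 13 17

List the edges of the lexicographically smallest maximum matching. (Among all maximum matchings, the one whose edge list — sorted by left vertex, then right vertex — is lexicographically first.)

|M| = 6 (so the lex-smallest maximum matching has 6 edges)
process left vertices in ascending order; for each, take the smallest-labelled available neighbour that still permits 6 edges overall, or leave it unmatched if none does
lex-smallest matching: {0-1, 2-5, 8-6, 10-3, 14-17, 18-11}

Lex-smallest maximum matching: {(0,1), (2,5), (8,6), (10,3), (14,17), (18,11)}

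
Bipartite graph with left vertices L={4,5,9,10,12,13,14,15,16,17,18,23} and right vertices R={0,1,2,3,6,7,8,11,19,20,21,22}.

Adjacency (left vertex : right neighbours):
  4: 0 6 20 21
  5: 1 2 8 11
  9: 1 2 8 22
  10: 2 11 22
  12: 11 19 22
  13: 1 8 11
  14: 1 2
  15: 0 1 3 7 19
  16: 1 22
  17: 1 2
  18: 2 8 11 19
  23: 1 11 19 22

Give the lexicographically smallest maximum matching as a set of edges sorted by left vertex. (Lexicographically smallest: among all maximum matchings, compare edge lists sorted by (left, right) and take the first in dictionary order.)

|M| = 8 (so the lex-smallest maximum matching has 8 edges)
process left vertices in ascending order; for each, take the smallest-labelled available neighbour that still permits 8 edges overall, or leave it unmatched if none does
lex-smallest matching: {4-0, 5-1, 9-2, 10-11, 12-19, 13-8, 15-3, 16-22}

Lex-smallest maximum matching: {(4,0), (5,1), (9,2), (10,11), (12,19), (13,8), (15,3), (16,22)}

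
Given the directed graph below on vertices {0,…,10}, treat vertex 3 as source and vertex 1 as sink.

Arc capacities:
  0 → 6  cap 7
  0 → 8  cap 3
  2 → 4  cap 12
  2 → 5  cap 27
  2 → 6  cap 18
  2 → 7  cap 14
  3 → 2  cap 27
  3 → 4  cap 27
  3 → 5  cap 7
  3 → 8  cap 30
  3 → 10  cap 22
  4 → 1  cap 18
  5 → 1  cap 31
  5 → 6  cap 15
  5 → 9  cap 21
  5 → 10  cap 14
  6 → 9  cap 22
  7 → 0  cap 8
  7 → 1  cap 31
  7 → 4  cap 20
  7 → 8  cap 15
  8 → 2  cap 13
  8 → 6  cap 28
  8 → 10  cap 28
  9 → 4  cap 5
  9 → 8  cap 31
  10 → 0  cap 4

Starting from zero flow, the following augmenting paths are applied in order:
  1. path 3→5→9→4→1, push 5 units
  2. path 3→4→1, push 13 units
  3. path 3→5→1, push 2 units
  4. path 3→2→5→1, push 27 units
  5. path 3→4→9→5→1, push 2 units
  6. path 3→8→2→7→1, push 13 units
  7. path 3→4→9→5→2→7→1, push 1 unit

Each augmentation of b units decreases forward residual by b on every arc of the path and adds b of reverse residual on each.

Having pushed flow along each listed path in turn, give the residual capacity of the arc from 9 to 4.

Residual capacity of (9,4): 3

after path 1 (3→5→9→4→1, push 5): res(9,4)=0
after path 2 (3→4→1, push 13): res(9,4)=0
after path 3 (3→5→1, push 2): res(9,4)=0
after path 4 (3→2→5→1, push 27): res(9,4)=0
after path 5 (3→4→9→5→1, push 2): res(9,4)=2
after path 6 (3→8→2→7→1, push 13): res(9,4)=2
after path 7 (3→4→9→5→2→7→1, push 1): res(9,4)=3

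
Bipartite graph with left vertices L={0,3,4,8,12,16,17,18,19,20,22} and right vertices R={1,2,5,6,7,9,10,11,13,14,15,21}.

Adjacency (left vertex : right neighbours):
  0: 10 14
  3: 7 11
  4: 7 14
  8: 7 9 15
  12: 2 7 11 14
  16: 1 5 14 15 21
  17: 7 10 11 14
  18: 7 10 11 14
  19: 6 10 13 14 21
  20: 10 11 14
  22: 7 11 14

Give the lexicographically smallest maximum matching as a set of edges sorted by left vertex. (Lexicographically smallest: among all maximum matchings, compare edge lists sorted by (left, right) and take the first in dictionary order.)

|M| = 8 (so the lex-smallest maximum matching has 8 edges)
process left vertices in ascending order; for each, take the smallest-labelled available neighbour that still permits 8 edges overall, or leave it unmatched if none does
lex-smallest matching: {0-10, 3-7, 4-14, 8-9, 12-2, 16-1, 17-11, 19-6}

Lex-smallest maximum matching: {(0,10), (3,7), (4,14), (8,9), (12,2), (16,1), (17,11), (19,6)}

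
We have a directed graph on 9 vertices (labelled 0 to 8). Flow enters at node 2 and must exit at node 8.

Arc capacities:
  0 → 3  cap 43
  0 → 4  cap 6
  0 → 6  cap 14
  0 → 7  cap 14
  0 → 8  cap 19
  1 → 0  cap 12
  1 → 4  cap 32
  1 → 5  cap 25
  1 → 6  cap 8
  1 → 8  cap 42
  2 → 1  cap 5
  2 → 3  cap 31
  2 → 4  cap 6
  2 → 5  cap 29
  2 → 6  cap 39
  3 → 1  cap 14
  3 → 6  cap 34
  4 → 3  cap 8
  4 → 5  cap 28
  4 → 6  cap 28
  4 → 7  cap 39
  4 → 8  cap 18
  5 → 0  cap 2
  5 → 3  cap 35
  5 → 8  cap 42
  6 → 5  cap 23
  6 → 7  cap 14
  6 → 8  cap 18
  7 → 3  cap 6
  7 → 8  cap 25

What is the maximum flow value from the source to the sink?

Maximum flow value: 101

augment #1: 2→1→8 bottleneck 5, total now 5
augment #2: 2→4→8 bottleneck 6, total now 11
augment #3: 2→5→8 bottleneck 29, total now 40
augment #4: 2→6→8 bottleneck 18, total now 58
augment #5: 2→3→1→8 bottleneck 14, total now 72
augment #6: 2→6→5→8 bottleneck 13, total now 85
augment #7: 2→6→7→8 bottleneck 8, total now 93
augment #8: 2→3→6→7→8 bottleneck 6, total now 99
augment #9: 2→3→6→5→0→8 bottleneck 2, total now 101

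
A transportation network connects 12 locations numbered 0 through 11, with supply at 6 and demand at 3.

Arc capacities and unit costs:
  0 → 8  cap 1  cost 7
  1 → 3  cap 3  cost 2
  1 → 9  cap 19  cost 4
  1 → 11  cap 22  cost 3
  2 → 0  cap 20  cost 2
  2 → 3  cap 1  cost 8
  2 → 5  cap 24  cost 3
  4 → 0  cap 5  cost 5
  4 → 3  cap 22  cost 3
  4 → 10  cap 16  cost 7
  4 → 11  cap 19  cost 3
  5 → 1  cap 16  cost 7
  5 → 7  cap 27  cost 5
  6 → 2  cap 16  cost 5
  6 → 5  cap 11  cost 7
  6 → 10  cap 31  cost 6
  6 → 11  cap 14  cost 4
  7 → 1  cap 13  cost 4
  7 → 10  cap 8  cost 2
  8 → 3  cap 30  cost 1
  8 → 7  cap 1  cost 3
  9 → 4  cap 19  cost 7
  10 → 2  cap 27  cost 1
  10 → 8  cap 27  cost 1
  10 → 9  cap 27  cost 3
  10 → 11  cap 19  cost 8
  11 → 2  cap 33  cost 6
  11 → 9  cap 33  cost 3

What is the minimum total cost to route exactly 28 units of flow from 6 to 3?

shortest-cost path #1: 6→10→8→3 push 27 @ unit cost 8 (adds 216)
shortest-cost path #2: 6→2→3 push 1 @ unit cost 13 (adds 13)
total cost = 229

Minimum cost for 28 units: 229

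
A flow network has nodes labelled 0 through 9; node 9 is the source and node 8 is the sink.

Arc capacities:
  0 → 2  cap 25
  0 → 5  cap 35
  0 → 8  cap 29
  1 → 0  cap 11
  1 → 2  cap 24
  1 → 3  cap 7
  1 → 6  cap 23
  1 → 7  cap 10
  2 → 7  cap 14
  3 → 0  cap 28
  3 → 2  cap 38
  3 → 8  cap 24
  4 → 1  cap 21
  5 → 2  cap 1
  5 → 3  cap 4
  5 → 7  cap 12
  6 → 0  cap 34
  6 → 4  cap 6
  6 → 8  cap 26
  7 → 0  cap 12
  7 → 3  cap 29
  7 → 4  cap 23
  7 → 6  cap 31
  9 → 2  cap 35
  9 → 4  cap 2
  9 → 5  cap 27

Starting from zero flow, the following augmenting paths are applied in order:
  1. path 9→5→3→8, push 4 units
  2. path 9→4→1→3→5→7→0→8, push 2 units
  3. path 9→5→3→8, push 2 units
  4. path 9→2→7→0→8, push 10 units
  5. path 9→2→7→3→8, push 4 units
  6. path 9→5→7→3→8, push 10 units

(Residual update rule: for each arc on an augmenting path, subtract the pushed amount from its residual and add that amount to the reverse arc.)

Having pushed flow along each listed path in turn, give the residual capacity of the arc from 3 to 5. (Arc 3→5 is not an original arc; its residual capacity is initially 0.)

Residual capacity of (3,5): 4

after path 1 (9→5→3→8, push 4): res(3,5)=4
after path 2 (9→4→1→3→5→7→0→8, push 2): res(3,5)=2
after path 3 (9→5→3→8, push 2): res(3,5)=4
after path 4 (9→2→7→0→8, push 10): res(3,5)=4
after path 5 (9→2→7→3→8, push 4): res(3,5)=4
after path 6 (9→5→7→3→8, push 10): res(3,5)=4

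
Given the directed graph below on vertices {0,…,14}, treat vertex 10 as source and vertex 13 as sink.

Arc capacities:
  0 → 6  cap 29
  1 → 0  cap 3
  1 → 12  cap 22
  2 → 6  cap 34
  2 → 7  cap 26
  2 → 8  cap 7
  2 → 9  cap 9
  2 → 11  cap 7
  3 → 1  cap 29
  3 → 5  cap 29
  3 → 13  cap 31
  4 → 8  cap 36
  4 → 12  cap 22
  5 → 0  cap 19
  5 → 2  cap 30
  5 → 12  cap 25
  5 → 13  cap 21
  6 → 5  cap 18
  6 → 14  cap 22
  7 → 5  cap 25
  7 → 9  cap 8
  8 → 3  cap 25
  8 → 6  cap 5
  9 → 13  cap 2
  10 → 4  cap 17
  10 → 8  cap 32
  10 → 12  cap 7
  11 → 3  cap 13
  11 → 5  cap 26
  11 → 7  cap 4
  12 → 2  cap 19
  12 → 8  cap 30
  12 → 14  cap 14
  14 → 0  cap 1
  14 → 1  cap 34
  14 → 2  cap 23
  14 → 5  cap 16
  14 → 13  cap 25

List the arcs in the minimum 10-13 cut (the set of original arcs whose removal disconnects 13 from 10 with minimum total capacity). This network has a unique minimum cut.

augment #1: 10→8→3→13 push 25
augment #2: 10→12→14→13 push 7
augment #3: 10→4→12→14→13 push 7
augment #4: 10→8→6→5→13 push 5
augment #5: 10→4→12→2→9→13 push 2
augment #6: 10→4→12→2→6→5→13 push 8
max flow = 54; residual-reachable set from 10 gives S-side
cut edges (S→T): {(8,3), (8,6), (10,4), (10,12)} total cap 54

Min-cut arcs: {(8,3), (8,6), (10,4), (10,12)} (total capacity 54)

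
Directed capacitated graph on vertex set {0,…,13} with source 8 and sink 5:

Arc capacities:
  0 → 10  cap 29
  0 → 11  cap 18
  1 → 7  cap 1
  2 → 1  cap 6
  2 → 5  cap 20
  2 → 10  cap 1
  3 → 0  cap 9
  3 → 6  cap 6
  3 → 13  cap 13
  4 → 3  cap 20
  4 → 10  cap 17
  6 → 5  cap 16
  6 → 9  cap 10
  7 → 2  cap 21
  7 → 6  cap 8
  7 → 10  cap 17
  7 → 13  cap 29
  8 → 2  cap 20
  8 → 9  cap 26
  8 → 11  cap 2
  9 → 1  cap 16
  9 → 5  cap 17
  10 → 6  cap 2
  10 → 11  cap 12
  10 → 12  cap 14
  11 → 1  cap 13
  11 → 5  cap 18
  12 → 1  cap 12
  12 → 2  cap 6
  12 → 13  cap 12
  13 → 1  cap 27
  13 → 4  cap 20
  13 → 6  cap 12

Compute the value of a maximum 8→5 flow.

Maximum flow value: 40

augment #1: 8→2→5 bottleneck 20, total now 20
augment #2: 8→9→5 bottleneck 17, total now 37
augment #3: 8→11→5 bottleneck 2, total now 39
augment #4: 8→9→1→7→6→5 bottleneck 1, total now 40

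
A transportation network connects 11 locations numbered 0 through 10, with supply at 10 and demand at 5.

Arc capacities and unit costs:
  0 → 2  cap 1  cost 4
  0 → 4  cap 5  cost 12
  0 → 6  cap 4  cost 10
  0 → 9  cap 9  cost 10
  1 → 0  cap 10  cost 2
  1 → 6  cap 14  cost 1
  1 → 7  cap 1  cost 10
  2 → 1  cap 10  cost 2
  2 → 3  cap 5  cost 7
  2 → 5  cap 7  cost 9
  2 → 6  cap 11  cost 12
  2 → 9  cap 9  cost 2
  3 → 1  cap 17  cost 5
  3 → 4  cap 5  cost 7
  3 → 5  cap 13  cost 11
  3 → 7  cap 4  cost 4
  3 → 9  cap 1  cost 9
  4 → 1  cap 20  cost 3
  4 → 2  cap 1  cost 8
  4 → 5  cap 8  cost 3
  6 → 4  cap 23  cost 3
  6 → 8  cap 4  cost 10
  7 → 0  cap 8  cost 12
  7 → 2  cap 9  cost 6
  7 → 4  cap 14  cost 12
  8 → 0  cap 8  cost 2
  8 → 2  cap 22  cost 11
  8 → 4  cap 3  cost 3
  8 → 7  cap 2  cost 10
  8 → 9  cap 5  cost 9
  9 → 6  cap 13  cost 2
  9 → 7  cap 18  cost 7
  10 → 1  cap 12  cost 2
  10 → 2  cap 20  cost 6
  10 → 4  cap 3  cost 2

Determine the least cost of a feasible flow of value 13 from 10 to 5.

shortest-cost path #1: 10→4→5 push 3 @ unit cost 5 (adds 15)
shortest-cost path #2: 10→1→6→4→5 push 5 @ unit cost 9 (adds 45)
shortest-cost path #3: 10→2→5 push 5 @ unit cost 15 (adds 75)
total cost = 135

Minimum cost for 13 units: 135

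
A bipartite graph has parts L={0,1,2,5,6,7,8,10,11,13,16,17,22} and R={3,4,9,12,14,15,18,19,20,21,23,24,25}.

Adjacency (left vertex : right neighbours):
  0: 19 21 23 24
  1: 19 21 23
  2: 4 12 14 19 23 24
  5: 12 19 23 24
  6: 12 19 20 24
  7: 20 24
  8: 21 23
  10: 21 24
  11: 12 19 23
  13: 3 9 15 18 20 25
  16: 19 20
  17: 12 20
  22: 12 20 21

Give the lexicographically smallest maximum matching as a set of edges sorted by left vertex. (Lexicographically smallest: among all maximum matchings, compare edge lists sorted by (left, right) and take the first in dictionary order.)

Lex-smallest maximum matching: {(0,19), (1,21), (2,4), (5,12), (6,20), (7,24), (8,23), (13,3)}

|M| = 8 (so the lex-smallest maximum matching has 8 edges)
process left vertices in ascending order; for each, take the smallest-labelled available neighbour that still permits 8 edges overall, or leave it unmatched if none does
lex-smallest matching: {0-19, 1-21, 2-4, 5-12, 6-20, 7-24, 8-23, 13-3}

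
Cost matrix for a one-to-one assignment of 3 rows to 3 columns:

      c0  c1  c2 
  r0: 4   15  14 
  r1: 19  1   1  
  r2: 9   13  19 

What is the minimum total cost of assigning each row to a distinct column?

optimal assignment: row0→col0 (cost 4), row1→col2 (cost 1), row2→col1 (cost 13)
total = 4 + 1 + 13 = 18

Minimum assignment cost: 18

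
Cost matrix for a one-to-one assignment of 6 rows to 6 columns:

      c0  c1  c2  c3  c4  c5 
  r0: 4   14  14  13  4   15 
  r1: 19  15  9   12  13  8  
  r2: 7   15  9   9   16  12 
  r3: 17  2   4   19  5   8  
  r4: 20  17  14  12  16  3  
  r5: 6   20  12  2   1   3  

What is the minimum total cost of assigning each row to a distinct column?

optimal assignment: row0→col4 (cost 4), row1→col2 (cost 9), row2→col0 (cost 7), row3→col1 (cost 2), row4→col5 (cost 3), row5→col3 (cost 2)
total = 4 + 9 + 7 + 2 + 3 + 2 = 27

Minimum assignment cost: 27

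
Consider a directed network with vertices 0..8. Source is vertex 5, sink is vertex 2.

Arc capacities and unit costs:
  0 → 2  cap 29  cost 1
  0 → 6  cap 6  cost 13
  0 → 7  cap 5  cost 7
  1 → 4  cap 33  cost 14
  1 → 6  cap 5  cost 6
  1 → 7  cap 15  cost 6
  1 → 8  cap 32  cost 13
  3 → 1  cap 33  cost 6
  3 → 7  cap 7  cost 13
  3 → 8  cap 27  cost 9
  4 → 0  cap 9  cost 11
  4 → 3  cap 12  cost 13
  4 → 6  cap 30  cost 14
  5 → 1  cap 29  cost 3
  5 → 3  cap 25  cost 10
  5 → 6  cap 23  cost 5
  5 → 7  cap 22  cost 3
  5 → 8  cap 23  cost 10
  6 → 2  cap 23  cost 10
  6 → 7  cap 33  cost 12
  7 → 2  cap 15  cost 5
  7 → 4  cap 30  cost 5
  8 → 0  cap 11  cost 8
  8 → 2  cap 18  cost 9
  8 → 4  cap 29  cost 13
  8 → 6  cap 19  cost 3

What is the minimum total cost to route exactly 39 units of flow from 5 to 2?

shortest-cost path #1: 5→7→2 push 15 @ unit cost 8 (adds 120)
shortest-cost path #2: 5→6→2 push 23 @ unit cost 15 (adds 345)
shortest-cost path #3: 5→8→2 push 1 @ unit cost 19 (adds 19)
total cost = 484

Minimum cost for 39 units: 484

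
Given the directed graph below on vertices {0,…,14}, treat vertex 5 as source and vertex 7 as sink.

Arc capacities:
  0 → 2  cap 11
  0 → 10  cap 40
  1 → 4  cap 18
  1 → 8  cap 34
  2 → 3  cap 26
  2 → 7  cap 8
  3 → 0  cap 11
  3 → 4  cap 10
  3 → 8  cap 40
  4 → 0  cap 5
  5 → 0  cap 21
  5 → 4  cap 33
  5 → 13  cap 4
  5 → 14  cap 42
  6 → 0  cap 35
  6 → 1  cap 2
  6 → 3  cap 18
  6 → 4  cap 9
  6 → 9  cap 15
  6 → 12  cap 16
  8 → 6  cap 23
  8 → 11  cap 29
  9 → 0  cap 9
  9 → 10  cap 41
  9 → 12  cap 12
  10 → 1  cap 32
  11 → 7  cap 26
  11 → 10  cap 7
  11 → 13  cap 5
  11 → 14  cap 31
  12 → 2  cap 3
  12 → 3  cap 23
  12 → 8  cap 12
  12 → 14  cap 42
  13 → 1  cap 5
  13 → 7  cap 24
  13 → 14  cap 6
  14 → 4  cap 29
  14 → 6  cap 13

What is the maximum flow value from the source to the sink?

Maximum flow value: 41

augment #1: 5→13→7 bottleneck 4, total now 4
augment #2: 5→0→2→7 bottleneck 8, total now 12
augment #3: 5→0→2→3→8→11→7 bottleneck 3, total now 15
augment #4: 5→0→10→1→8→11→7 bottleneck 10, total now 25
augment #5: 5→14→6→1→8→11→7 bottleneck 2, total now 27
augment #6: 5→14→6→3→8→11→7 bottleneck 11, total now 38
augment #7: 5→4→0→10→1→8→11→13→7 bottleneck 3, total now 41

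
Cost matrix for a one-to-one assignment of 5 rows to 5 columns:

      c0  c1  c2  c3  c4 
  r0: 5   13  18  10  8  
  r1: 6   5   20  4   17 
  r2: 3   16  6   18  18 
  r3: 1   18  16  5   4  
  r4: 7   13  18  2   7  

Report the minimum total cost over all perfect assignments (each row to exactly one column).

one of 2 optimal assignments: row0→col0 (cost 5), row1→col1 (cost 5), row2→col2 (cost 6), row3→col4 (cost 4), row4→col3 (cost 2)
total = 5 + 5 + 6 + 4 + 2 = 22

Minimum assignment cost: 22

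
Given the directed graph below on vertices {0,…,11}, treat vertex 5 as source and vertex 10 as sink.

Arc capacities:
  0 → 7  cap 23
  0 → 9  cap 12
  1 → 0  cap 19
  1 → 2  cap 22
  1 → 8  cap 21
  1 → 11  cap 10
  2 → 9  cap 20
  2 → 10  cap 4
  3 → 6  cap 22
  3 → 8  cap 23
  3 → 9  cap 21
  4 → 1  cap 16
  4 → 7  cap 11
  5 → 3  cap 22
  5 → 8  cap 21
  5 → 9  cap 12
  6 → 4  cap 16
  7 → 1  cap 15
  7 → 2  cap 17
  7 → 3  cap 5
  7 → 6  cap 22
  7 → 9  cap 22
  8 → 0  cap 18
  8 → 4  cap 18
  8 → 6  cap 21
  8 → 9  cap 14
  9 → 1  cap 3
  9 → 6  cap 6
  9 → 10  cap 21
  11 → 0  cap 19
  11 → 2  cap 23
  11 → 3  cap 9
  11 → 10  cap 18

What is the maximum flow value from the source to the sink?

Maximum flow value: 35

augment #1: 5→9→10 bottleneck 12, total now 12
augment #2: 5→3→9→10 bottleneck 9, total now 21
augment #3: 5→3→9→1→2→10 bottleneck 3, total now 24
augment #4: 5→8→0→7→2→10 bottleneck 1, total now 25
augment #5: 5→8→4→1→11→10 bottleneck 10, total now 35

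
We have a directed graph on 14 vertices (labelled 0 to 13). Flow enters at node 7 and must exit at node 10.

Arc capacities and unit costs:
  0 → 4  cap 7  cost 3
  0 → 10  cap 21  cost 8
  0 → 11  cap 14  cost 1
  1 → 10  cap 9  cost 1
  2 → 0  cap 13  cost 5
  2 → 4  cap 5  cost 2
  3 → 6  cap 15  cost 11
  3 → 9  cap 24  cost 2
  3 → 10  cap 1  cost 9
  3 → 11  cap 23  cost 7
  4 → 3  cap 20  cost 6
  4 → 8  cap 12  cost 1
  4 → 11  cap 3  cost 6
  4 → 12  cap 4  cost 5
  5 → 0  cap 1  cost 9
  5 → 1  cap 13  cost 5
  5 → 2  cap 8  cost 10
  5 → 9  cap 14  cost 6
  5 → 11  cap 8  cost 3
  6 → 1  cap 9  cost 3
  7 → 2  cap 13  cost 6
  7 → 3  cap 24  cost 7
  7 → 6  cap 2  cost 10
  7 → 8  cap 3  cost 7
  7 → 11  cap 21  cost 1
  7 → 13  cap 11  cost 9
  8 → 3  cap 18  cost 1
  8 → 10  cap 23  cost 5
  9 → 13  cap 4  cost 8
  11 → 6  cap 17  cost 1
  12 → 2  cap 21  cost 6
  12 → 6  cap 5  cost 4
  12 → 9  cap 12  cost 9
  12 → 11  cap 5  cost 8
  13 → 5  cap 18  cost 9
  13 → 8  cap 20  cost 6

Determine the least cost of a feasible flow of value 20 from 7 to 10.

shortest-cost path #1: 7→11→6→1→10 push 9 @ unit cost 6 (adds 54)
shortest-cost path #2: 7→8→10 push 3 @ unit cost 12 (adds 36)
shortest-cost path #3: 7→2→4→8→10 push 5 @ unit cost 14 (adds 70)
shortest-cost path #4: 7→3→10 push 1 @ unit cost 16 (adds 16)
shortest-cost path #5: 7→2→0→10 push 2 @ unit cost 19 (adds 38)
total cost = 214

Minimum cost for 20 units: 214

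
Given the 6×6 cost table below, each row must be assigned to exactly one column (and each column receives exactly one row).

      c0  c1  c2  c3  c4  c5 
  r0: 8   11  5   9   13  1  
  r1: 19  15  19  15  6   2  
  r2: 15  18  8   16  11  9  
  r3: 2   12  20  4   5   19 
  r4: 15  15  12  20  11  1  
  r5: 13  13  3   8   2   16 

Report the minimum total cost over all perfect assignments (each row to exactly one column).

Minimum assignment cost: 36

optimal assignment: row0→col1 (cost 11), row1→col4 (cost 6), row2→col2 (cost 8), row3→col0 (cost 2), row4→col5 (cost 1), row5→col3 (cost 8)
total = 11 + 6 + 8 + 2 + 1 + 8 = 36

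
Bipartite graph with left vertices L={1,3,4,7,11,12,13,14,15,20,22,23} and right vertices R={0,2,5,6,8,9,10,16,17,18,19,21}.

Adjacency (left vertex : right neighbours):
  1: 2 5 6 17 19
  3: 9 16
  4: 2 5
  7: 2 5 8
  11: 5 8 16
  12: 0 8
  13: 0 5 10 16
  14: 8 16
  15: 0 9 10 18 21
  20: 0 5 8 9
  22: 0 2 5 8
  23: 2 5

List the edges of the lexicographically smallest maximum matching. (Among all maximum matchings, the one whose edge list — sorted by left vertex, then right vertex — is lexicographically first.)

Lex-smallest maximum matching: {(1,6), (3,9), (4,2), (7,5), (11,8), (12,0), (13,10), (14,16), (15,18)}

|M| = 9 (so the lex-smallest maximum matching has 9 edges)
process left vertices in ascending order; for each, take the smallest-labelled available neighbour that still permits 9 edges overall, or leave it unmatched if none does
lex-smallest matching: {1-6, 3-9, 4-2, 7-5, 11-8, 12-0, 13-10, 14-16, 15-18}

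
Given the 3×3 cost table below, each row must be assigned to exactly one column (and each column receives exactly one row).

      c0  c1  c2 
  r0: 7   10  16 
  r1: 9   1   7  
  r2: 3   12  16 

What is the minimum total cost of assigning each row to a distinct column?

one of 2 optimal assignments: row0→col1 (cost 10), row1→col2 (cost 7), row2→col0 (cost 3)
total = 10 + 7 + 3 = 20

Minimum assignment cost: 20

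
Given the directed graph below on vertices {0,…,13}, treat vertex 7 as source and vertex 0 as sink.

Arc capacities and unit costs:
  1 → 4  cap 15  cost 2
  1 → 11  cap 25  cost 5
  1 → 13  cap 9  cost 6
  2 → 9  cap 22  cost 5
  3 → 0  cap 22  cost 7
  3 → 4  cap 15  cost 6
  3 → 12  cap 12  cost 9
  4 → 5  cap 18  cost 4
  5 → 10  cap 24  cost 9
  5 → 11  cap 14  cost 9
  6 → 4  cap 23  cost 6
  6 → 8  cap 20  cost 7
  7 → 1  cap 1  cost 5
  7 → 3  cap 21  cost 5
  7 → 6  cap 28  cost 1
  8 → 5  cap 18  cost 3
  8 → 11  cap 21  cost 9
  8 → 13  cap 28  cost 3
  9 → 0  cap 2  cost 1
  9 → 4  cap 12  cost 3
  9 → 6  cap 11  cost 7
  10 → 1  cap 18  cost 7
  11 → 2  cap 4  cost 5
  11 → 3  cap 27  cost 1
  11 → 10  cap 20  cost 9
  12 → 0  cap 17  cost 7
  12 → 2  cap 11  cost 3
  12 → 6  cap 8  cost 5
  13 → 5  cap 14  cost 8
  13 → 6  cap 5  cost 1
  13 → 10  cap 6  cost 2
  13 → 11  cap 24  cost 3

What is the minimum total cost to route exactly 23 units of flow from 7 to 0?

Minimum cost for 23 units: 295

shortest-cost path #1: 7→3→0 push 21 @ unit cost 12 (adds 252)
shortest-cost path #2: 7→1→11→3→0 push 1 @ unit cost 18 (adds 18)
shortest-cost path #3: 7→6→8→13→11→2→9→0 push 1 @ unit cost 25 (adds 25)
total cost = 295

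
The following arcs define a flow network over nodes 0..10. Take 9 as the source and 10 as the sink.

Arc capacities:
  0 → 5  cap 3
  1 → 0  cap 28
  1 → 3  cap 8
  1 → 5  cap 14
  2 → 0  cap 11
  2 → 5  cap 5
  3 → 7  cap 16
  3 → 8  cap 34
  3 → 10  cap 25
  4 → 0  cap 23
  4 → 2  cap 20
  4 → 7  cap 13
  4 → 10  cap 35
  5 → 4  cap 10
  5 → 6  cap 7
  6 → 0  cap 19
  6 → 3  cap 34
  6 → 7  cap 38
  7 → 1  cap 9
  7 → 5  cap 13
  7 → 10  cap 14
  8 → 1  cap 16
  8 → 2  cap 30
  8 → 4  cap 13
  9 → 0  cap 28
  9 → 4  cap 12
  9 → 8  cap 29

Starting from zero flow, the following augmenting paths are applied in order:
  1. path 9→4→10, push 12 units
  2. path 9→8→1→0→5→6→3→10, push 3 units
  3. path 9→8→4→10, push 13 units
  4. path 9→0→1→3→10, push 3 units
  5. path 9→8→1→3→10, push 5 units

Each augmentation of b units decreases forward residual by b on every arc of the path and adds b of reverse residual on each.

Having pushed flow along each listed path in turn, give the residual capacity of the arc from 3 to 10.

after path 1 (9→4→10, push 12): res(3,10)=25
after path 2 (9→8→1→0→5→6→3→10, push 3): res(3,10)=22
after path 3 (9→8→4→10, push 13): res(3,10)=22
after path 4 (9→0→1→3→10, push 3): res(3,10)=19
after path 5 (9→8→1→3→10, push 5): res(3,10)=14

Residual capacity of (3,10): 14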